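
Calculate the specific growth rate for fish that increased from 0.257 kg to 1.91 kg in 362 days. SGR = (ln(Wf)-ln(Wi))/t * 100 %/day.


ln(W_f) = ln(1.91) = 0.64710324
ln(W_i) = ln(0.257) = -1.3586792
ln(W_f) - ln(W_i) = 0.64710324 - -1.3586792 = 2.0057824
SGR = 2.0057824 / 362 * 100 = 0.554084 %/day

0.554084 %/day


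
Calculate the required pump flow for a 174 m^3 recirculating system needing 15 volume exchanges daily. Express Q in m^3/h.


Daily recirculation volume = 174 m^3 * 15 = 2610 m^3/day
Flow rate Q = daily volume / 24 h = 2610 / 24 = 108.75 m^3/h

108.75 m^3/h


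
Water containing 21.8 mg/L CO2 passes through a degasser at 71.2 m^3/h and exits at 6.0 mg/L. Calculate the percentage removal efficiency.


CO2_out / CO2_in = 6.0 / 21.8 = 0.27522936
Fraction remaining = 0.27522936
efficiency = (1 - 0.27522936) * 100 = 72.4771 %

72.4771 %


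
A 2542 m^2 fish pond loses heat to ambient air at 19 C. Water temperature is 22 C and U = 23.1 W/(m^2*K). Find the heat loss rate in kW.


Temperature difference dT = 22 - 19 = 3 K
Heat loss (W) = U * A * dT = 23.1 * 2542 * 3 = 176160.6 W
Convert to kW: 176160.6 / 1000 = 176.1606 kW

176.1606 kW


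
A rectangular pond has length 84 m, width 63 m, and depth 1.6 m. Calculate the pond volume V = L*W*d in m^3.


Base area = L * W = 84 * 63 = 5292 m^2
Volume = area * depth = 5292 * 1.6 = 8467.2 m^3

8467.2 m^3


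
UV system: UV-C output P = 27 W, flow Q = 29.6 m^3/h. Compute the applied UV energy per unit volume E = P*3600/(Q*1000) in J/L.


Energy delivered per hour = 27 W * 3600 s = 97200 J/h
Volume treated per hour = 29.6 m^3/h * 1000 = 29600 L/h
dose = 97200 / 29600 = 3.28378 J/L

3.28378 J/L


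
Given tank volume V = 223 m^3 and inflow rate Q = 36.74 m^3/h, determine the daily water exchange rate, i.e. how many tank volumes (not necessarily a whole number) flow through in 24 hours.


Daily flow volume = 36.74 m^3/h * 24 h = 881.76 m^3/day
Exchanges = daily flow / tank volume = 881.76 / 223 = 3.95408 exchanges/day

3.95408 exchanges/day


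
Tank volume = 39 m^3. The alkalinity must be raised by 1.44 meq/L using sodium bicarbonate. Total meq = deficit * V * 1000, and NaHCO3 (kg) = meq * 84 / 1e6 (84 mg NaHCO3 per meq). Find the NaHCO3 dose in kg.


Tank volume in L = 39 m^3 * 1000 = 39000 L
Total meq required = 1.44 meq/L * 39000 L = 56160 meq
NaHCO3 mass = 56160 meq * 84 mg/meq / 1e6 = 4.71744 kg

4.71744 kg


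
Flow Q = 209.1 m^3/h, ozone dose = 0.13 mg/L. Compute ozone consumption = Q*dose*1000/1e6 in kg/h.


O3 demand (mg/h) = Q * dose * 1000 = 209.1 * 0.13 * 1000 = 27183 mg/h
Convert mg to kg: 27183 / 1e6 = 0.027183 kg/h

0.027183 kg/h


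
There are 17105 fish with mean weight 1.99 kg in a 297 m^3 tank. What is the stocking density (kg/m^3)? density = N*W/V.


Total biomass = 17105 fish * 1.99 kg = 34038.95 kg
Density = total biomass / volume = 34038.95 / 297 = 114.609 kg/m^3

114.609 kg/m^3


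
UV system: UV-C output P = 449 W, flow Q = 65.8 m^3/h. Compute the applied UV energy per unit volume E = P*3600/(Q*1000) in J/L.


Energy delivered per hour = 449 W * 3600 s = 1616400 J/h
Volume treated per hour = 65.8 m^3/h * 1000 = 65800 L/h
dose = 1616400 / 65800 = 24.5653 J/L

24.5653 J/L


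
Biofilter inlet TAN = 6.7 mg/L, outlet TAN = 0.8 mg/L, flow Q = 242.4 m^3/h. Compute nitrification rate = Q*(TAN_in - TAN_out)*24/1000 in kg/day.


Concentration drop: TAN_in - TAN_out = 6.7 - 0.8 = 5.9 mg/L
Hourly TAN removed = Q * dTAN = 242.4 m^3/h * 5.9 mg/L = 1430.16 g/h  (m^3/h * mg/L = g/h)
Daily TAN removed = 1430.16 * 24 = 34323.84 g/day
Convert to kg/day: 34323.84 / 1000 = 34.32384 kg/day

34.32384 kg/day


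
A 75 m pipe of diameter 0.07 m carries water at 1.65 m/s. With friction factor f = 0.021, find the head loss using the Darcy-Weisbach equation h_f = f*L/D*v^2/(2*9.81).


v^2 = 1.65^2 = 2.7225 m^2/s^2
L/D = 75/0.07 = 1071.4286
h_f = f*(L/D)*v^2/(2g) = 0.021 * 1071.4286 * 2.7225 / 19.62 = 3.12213 m

3.12213 m


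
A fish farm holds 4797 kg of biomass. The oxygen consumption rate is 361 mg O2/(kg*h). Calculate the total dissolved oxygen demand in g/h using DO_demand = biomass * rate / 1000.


Total O2 consumption (mg/h) = 4797 kg * 361 mg/(kg*h) = 1731717 mg/h
Convert to g/h: 1731717 / 1000 = 1731.717 g/h

1731.717 g/h


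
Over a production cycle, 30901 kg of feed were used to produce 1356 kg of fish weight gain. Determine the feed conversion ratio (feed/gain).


FCR = feed consumed / weight gained
FCR = 30901 kg / 1356 kg = 22.7883

22.7883


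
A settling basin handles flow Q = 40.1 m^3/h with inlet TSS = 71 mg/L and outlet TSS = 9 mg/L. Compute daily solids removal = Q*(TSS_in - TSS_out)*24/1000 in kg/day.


Concentration drop: TSS_in - TSS_out = 71 - 9 = 62 mg/L
Hourly solids removed = Q * dTSS = 40.1 m^3/h * 62 mg/L = 2486.2 g/h  (m^3/h * mg/L = g/h)
Daily solids removed = 2486.2 * 24 = 59668.8 g/day
Convert g to kg: 59668.8 / 1000 = 59.6688 kg/day

59.6688 kg/day


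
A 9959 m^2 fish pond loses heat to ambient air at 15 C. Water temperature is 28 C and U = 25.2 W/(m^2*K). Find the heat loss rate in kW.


Temperature difference dT = 28 - 15 = 13 K
Heat loss (W) = U * A * dT = 25.2 * 9959 * 13 = 3262568.4 W
Convert to kW: 3262568.4 / 1000 = 3262.5684 kW

3262.5684 kW


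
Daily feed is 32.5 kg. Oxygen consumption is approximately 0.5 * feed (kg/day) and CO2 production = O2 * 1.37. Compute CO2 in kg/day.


O2 = 32.5 * 0.5 = 16.25
CO2 = 16.25 * 1.37 = 22.2625

22.2625 kg/day


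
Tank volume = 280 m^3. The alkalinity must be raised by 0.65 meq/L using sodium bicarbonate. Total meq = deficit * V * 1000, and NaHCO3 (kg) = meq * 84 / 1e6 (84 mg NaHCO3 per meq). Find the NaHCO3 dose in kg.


Tank volume in L = 280 m^3 * 1000 = 280000 L
Total meq required = 0.65 meq/L * 280000 L = 182000 meq
NaHCO3 mass = 182000 meq * 84 mg/meq / 1e6 = 15.288 kg

15.288 kg


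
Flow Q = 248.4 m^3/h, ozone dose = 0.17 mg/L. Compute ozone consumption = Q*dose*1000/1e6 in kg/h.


O3 demand (mg/h) = Q * dose * 1000 = 248.4 * 0.17 * 1000 = 42228 mg/h
Convert mg to kg: 42228 / 1e6 = 0.042228 kg/h

0.042228 kg/h


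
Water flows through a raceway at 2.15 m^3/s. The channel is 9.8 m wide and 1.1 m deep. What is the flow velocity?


Cross-sectional area = W * d = 9.8 * 1.1 = 10.78 m^2
Velocity = Q / A = 2.15 / 10.78 = 0.199443 m/s

0.199443 m/s


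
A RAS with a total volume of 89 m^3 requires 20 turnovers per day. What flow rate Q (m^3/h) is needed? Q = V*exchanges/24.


Daily recirculation volume = 89 m^3 * 20 = 1780 m^3/day
Flow rate Q = daily volume / 24 h = 1780 / 24 = 74.1667 m^3/h

74.1667 m^3/h


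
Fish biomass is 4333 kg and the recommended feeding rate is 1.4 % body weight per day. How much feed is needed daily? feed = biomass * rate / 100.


Feeding rate fraction = 1.4% / 100 = 0.014
Daily feed = 4333 kg * 0.014 = 60.662 kg/day

60.662 kg/day


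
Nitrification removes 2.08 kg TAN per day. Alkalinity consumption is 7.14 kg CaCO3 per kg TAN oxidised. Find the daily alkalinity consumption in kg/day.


Alkalinity factor: 7.14 kg CaCO3 consumed per kg TAN nitrified
alk = 2.08 kg TAN * 7.14 = 14.8512 kg CaCO3/day

14.8512 kg CaCO3/day


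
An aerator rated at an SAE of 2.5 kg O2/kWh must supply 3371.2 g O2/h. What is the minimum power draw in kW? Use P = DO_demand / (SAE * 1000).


SAE in g O2/kWh = 2.5 * 1000 = 2500 g/kWh
P = DO_demand / SAE_g = 3371.2 / 2500 = 1.34848 kW

1.34848 kW


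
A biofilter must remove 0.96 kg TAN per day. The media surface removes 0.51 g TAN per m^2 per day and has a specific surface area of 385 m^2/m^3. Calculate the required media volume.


A = 0.96*1000 / 0.51 = 1882.3529 m^2
V = 1882.3529 / 385 = 4.88923

4.88923 m^3


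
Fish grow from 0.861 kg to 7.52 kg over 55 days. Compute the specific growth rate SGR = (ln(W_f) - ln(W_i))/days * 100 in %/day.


ln(W_f) = ln(7.52) = 2.0175661
ln(W_i) = ln(0.861) = -0.14966077
ln(W_f) - ln(W_i) = 2.0175661 - -0.14966077 = 2.1672269
SGR = 2.1672269 / 55 * 100 = 3.94041 %/day

3.94041 %/day


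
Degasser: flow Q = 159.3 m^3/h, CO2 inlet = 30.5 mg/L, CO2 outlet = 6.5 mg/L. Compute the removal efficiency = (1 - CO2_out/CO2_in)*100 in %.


CO2_out / CO2_in = 6.5 / 30.5 = 0.21311475
Fraction remaining = 0.21311475
efficiency = (1 - 0.21311475) * 100 = 78.6885 %

78.6885 %


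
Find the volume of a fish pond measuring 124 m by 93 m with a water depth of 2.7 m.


Base area = L * W = 124 * 93 = 11532 m^2
Volume = area * depth = 11532 * 2.7 = 31136.4 m^3

31136.4 m^3


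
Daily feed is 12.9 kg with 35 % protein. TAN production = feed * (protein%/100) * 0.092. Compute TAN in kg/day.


Protein in feed = 12.9 * 35/100 = 4.515 kg/day
TAN = protein * 0.092 = 4.515 * 0.092 = 0.41538 kg/day

0.41538 kg/day


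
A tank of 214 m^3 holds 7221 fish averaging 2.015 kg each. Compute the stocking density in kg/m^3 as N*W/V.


Total biomass = 7221 fish * 2.015 kg = 14550.315 kg
Density = total biomass / volume = 14550.315 / 214 = 67.9921 kg/m^3

67.9921 kg/m^3


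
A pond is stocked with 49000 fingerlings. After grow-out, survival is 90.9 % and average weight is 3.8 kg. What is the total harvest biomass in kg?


Survivors = 49000 * 90.9/100 = 44541 fish
Harvest biomass = survivors * W_f = 44541 * 3.8 = 169255.8 kg

169255.8 kg


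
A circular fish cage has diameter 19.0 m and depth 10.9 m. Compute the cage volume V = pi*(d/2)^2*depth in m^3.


r = d/2 = 19.0/2 = 9.5 m
Base area = pi*r^2 = pi*9.5^2 = 283.52874 m^2
Volume = 283.52874 * 10.9 = 3090.46 m^3

3090.46 m^3


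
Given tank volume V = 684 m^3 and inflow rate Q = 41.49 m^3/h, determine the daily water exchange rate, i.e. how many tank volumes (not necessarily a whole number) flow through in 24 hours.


Daily flow volume = 41.49 m^3/h * 24 h = 995.76 m^3/day
Exchanges = daily flow / tank volume = 995.76 / 684 = 1.45579 exchanges/day

1.45579 exchanges/day


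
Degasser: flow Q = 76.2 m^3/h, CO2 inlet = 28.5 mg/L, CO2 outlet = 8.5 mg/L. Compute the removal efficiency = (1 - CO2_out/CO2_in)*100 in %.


CO2_out / CO2_in = 8.5 / 28.5 = 0.29824561
Fraction remaining = 0.29824561
efficiency = (1 - 0.29824561) * 100 = 70.1754 %

70.1754 %


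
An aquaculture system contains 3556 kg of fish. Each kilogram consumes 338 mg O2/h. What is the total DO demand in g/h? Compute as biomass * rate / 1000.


Total O2 consumption (mg/h) = 3556 kg * 338 mg/(kg*h) = 1201928 mg/h
Convert to g/h: 1201928 / 1000 = 1201.928 g/h

1201.928 g/h


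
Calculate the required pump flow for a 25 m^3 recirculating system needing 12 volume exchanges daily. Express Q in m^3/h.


Daily recirculation volume = 25 m^3 * 12 = 300 m^3/day
Flow rate Q = daily volume / 24 h = 300 / 24 = 12.5 m^3/h

12.5 m^3/h


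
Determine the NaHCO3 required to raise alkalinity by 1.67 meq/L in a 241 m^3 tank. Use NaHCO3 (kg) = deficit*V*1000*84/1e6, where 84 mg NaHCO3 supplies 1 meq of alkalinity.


Tank volume in L = 241 m^3 * 1000 = 241000 L
Total meq required = 1.67 meq/L * 241000 L = 402470 meq
NaHCO3 mass = 402470 meq * 84 mg/meq / 1e6 = 33.8075 kg

33.8075 kg


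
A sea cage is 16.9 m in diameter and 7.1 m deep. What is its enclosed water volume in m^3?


r = d/2 = 16.9/2 = 8.45 m
Base area = pi*r^2 = pi*8.45^2 = 224.31757 m^2
Volume = 224.31757 * 7.1 = 1592.65 m^3

1592.65 m^3


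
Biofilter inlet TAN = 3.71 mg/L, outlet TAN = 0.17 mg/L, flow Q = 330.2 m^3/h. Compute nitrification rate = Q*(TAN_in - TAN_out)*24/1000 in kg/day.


Concentration drop: TAN_in - TAN_out = 3.71 - 0.17 = 3.54 mg/L
Hourly TAN removed = Q * dTAN = 330.2 m^3/h * 3.54 mg/L = 1168.908 g/h  (m^3/h * mg/L = g/h)
Daily TAN removed = 1168.908 * 24 = 28053.792 g/day
Convert to kg/day: 28053.792 / 1000 = 28.053792 kg/day

28.053792 kg/day


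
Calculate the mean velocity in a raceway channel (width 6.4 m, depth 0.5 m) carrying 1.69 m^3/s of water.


Cross-sectional area = W * d = 6.4 * 0.5 = 3.2 m^2
Velocity = Q / A = 1.69 / 3.2 = 0.528125 m/s

0.528125 m/s


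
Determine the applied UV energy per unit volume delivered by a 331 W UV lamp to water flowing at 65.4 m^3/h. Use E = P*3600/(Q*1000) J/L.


Energy delivered per hour = 331 W * 3600 s = 1191600 J/h
Volume treated per hour = 65.4 m^3/h * 1000 = 65400 L/h
dose = 1191600 / 65400 = 18.2202 J/L

18.2202 J/L


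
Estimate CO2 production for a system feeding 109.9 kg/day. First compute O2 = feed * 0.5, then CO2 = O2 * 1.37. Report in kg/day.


O2 = 109.9 * 0.5 = 54.95
CO2 = 54.95 * 1.37 = 75.2815

75.2815 kg/day


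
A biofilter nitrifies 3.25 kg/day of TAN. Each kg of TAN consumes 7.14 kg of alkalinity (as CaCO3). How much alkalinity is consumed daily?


Alkalinity factor: 7.14 kg CaCO3 consumed per kg TAN nitrified
alk = 3.25 kg TAN * 7.14 = 23.205 kg CaCO3/day

23.205 kg CaCO3/day


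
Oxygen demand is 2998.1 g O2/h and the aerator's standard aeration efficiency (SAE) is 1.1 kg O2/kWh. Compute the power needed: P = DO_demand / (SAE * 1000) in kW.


SAE in g O2/kWh = 1.1 * 1000 = 1100 g/kWh
P = DO_demand / SAE_g = 2998.1 / 1100 = 2.72555 kW

2.72555 kW


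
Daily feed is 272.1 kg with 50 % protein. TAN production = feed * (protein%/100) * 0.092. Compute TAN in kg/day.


Protein in feed = 272.1 * 50/100 = 136.05 kg/day
TAN = protein * 0.092 = 136.05 * 0.092 = 12.5166 kg/day

12.5166 kg/day


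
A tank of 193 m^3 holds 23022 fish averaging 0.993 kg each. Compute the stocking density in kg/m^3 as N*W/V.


Total biomass = 23022 fish * 0.993 kg = 22860.846 kg
Density = total biomass / volume = 22860.846 / 193 = 118.45 kg/m^3

118.45 kg/m^3


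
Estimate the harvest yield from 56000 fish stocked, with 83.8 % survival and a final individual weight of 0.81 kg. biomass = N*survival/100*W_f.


Survivors = 56000 * 83.8/100 = 46928 fish
Harvest biomass = survivors * W_f = 46928 * 0.81 = 38011.68 kg

38011.68 kg


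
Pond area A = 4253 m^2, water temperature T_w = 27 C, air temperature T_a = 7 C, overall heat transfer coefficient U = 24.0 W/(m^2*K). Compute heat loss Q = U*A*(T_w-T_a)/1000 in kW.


Temperature difference dT = 27 - 7 = 20 K
Heat loss (W) = U * A * dT = 24.0 * 4253 * 20 = 2041440 W
Convert to kW: 2041440 / 1000 = 2041.44 kW

2041.44 kW


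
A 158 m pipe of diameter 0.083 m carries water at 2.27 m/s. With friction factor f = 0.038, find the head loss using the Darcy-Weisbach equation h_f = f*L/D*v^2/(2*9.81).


v^2 = 2.27^2 = 5.1529 m^2/s^2
L/D = 158/0.083 = 1903.6145
h_f = f*(L/D)*v^2/(2g) = 0.038 * 1903.6145 * 5.1529 / 19.62 = 18.9983 m

18.9983 m


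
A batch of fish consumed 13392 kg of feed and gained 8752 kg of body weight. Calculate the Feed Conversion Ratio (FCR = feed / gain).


FCR = feed consumed / weight gained
FCR = 13392 kg / 8752 kg = 1.53016

1.53016


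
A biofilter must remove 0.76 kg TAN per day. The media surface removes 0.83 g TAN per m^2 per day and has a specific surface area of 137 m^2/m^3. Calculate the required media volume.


A = 0.76*1000 / 0.83 = 915.66265 m^2
V = 915.66265 / 137 = 6.68367

6.68367 m^3


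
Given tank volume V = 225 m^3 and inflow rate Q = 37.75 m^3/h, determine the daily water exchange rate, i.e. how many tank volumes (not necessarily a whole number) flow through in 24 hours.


Daily flow volume = 37.75 m^3/h * 24 h = 906 m^3/day
Exchanges = daily flow / tank volume = 906 / 225 = 4.02667 exchanges/day

4.02667 exchanges/day


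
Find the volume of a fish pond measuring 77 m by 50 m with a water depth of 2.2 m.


Base area = L * W = 77 * 50 = 3850 m^2
Volume = area * depth = 3850 * 2.2 = 8470 m^3

8470 m^3


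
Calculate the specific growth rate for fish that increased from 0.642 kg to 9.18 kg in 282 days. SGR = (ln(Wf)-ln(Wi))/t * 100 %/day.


ln(W_f) = ln(9.18) = 2.2170272
ln(W_i) = ln(0.642) = -0.44316698
ln(W_f) - ln(W_i) = 2.2170272 - -0.44316698 = 2.6601942
SGR = 2.6601942 / 282 * 100 = 0.943331 %/day

0.943331 %/day


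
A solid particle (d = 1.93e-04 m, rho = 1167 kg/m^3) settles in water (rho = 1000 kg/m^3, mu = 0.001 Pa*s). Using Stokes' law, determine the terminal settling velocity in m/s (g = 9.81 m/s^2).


Density difference: rho_p - rho_f = 1167 - 1000 = 167 kg/m^3
d^2 = (1.93e-04)^2 = 3.7249e-08 m^2
Numerator = (rho_p - rho_f) * g * d^2 = 167 * 9.81 * 3.7249e-08 = 6.1023919e-05
Denominator = 18 * mu = 18 * 0.001 = 0.018
v_s = 6.1023919e-05 / 0.018 = 0.00339022 m/s
Check: Re = rho_f * v_s * d / mu = 1000 * 0.00339022 * 1.93e-04 / 0.001 = 0.654 < 1, so Stokes' law applies.

0.00339022 m/s


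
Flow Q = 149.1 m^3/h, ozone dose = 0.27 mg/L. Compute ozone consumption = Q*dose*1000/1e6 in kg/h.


O3 demand (mg/h) = Q * dose * 1000 = 149.1 * 0.27 * 1000 = 40257 mg/h
Convert mg to kg: 40257 / 1e6 = 0.040257 kg/h

0.040257 kg/h


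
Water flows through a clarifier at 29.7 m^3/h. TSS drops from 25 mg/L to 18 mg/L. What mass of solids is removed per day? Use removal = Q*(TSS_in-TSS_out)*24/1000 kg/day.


Concentration drop: TSS_in - TSS_out = 25 - 18 = 7 mg/L
Hourly solids removed = Q * dTSS = 29.7 m^3/h * 7 mg/L = 207.9 g/h  (m^3/h * mg/L = g/h)
Daily solids removed = 207.9 * 24 = 4989.6 g/day
Convert g to kg: 4989.6 / 1000 = 4.9896 kg/day

4.9896 kg/day


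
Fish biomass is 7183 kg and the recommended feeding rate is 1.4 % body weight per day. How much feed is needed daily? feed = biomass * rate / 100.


Feeding rate fraction = 1.4% / 100 = 0.014
Daily feed = 7183 kg * 0.014 = 100.562 kg/day

100.562 kg/day


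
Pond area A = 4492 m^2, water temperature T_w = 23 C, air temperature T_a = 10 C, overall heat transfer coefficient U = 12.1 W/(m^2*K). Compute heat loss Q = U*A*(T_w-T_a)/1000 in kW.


Temperature difference dT = 23 - 10 = 13 K
Heat loss (W) = U * A * dT = 12.1 * 4492 * 13 = 706591.6 W
Convert to kW: 706591.6 / 1000 = 706.5916 kW

706.5916 kW


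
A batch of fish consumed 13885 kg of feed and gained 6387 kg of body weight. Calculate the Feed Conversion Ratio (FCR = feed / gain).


FCR = feed consumed / weight gained
FCR = 13885 kg / 6387 kg = 2.17395

2.17395


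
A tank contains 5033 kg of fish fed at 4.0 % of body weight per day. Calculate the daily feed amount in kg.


Feeding rate fraction = 4.0% / 100 = 0.04
Daily feed = 5033 kg * 0.04 = 201.32 kg/day

201.32 kg/day


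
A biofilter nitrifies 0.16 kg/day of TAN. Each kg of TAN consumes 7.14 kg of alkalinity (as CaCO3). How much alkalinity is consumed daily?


Alkalinity factor: 7.14 kg CaCO3 consumed per kg TAN nitrified
alk = 0.16 kg TAN * 7.14 = 1.1424 kg CaCO3/day

1.1424 kg CaCO3/day


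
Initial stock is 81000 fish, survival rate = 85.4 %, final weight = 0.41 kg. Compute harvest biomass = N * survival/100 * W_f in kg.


Survivors = 81000 * 85.4/100 = 69174 fish
Harvest biomass = survivors * W_f = 69174 * 0.41 = 28361.34 kg

28361.34 kg


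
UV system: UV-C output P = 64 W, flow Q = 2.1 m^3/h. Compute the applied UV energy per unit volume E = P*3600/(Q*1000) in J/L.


Energy delivered per hour = 64 W * 3600 s = 230400 J/h
Volume treated per hour = 2.1 m^3/h * 1000 = 2100 L/h
dose = 230400 / 2100 = 109.714 J/L

109.714 J/L


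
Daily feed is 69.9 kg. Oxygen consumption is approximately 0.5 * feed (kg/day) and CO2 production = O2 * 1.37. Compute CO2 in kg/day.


O2 = 69.9 * 0.5 = 34.95
CO2 = 34.95 * 1.37 = 47.8815

47.8815 kg/day


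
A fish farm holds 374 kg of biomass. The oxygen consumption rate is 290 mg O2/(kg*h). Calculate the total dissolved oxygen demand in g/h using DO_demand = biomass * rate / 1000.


Total O2 consumption (mg/h) = 374 kg * 290 mg/(kg*h) = 108460 mg/h
Convert to g/h: 108460 / 1000 = 108.46 g/h

108.46 g/h


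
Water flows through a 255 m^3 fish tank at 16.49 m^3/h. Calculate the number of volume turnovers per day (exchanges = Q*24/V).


Daily flow volume = 16.49 m^3/h * 24 h = 395.76 m^3/day
Exchanges = daily flow / tank volume = 395.76 / 255 = 1.552 exchanges/day

1.552 exchanges/day


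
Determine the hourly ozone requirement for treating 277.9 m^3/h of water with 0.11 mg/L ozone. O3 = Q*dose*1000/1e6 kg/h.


O3 demand (mg/h) = Q * dose * 1000 = 277.9 * 0.11 * 1000 = 30569 mg/h
Convert mg to kg: 30569 / 1e6 = 0.030569 kg/h

0.030569 kg/h


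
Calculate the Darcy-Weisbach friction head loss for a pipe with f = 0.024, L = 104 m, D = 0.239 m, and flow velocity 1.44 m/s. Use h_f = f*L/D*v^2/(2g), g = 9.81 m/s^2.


v^2 = 1.44^2 = 2.0736 m^2/s^2
L/D = 104/0.239 = 435.14644
h_f = f*(L/D)*v^2/(2g) = 0.024 * 435.14644 * 2.0736 / 19.62 = 1.10375 m

1.10375 m


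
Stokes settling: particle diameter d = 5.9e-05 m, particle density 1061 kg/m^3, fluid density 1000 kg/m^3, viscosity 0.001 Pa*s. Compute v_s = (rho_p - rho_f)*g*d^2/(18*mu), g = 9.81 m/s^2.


Density difference: rho_p - rho_f = 1061 - 1000 = 61 kg/m^3
d^2 = (5.9e-05)^2 = 3.481e-09 m^2
Numerator = (rho_p - rho_f) * g * d^2 = 61 * 9.81 * 3.481e-09 = 2.0830652e-06
Denominator = 18 * mu = 18 * 0.001 = 0.018
v_s = 2.0830652e-06 / 0.018 = 1.15726e-04 m/s
Check: Re = rho_f * v_s * d / mu = 1000 * 1.15726e-04 * 5.9e-05 / 0.001 = 0.00683 < 1, so Stokes' law applies.

1.15726e-04 m/s


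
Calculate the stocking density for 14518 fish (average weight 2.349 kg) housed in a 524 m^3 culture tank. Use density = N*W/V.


Total biomass = 14518 fish * 2.349 kg = 34102.782 kg
Density = total biomass / volume = 34102.782 / 524 = 65.0816 kg/m^3

65.0816 kg/m^3


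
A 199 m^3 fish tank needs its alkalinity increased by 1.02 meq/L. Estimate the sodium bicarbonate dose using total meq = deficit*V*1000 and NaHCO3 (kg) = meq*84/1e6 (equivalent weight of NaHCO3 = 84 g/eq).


Tank volume in L = 199 m^3 * 1000 = 199000 L
Total meq required = 1.02 meq/L * 199000 L = 202980 meq
NaHCO3 mass = 202980 meq * 84 mg/meq / 1e6 = 17.0503 kg

17.0503 kg


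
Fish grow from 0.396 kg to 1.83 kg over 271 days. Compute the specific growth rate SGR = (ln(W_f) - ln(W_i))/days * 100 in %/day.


ln(W_f) = ln(1.83) = 0.60431597
ln(W_i) = ln(0.396) = -0.92634107
ln(W_f) - ln(W_i) = 0.60431597 - -0.92634107 = 1.530657
SGR = 1.530657 / 271 * 100 = 0.564818 %/day

0.564818 %/day


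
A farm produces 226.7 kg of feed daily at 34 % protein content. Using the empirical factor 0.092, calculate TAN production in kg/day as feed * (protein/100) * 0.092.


Protein in feed = 226.7 * 34/100 = 77.078 kg/day
TAN = protein * 0.092 = 77.078 * 0.092 = 7.091176 kg/day

7.091176 kg/day


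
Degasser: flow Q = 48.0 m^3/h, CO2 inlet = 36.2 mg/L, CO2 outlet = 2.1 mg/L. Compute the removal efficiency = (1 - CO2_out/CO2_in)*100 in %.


CO2_out / CO2_in = 2.1 / 36.2 = 0.05801105
Fraction remaining = 0.05801105
efficiency = (1 - 0.05801105) * 100 = 94.1989 %

94.1989 %


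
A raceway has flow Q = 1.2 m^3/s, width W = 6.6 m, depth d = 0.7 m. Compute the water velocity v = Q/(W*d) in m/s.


Cross-sectional area = W * d = 6.6 * 0.7 = 4.62 m^2
Velocity = Q / A = 1.2 / 4.62 = 0.25974 m/s

0.25974 m/s


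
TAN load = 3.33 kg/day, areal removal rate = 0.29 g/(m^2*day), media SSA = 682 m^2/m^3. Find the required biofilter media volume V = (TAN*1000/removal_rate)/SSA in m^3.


A = 3.33*1000 / 0.29 = 11482.759 m^2
V = 11482.759 / 682 = 16.8369

16.8369 m^3


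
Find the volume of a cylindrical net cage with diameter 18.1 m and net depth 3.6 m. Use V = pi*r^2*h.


r = d/2 = 18.1/2 = 9.05 m
Base area = pi*r^2 = pi*9.05^2 = 257.30429 m^2
Volume = 257.30429 * 3.6 = 926.295 m^3

926.295 m^3


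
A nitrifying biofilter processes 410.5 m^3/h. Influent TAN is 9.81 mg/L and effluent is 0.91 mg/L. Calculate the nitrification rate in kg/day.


Concentration drop: TAN_in - TAN_out = 9.81 - 0.91 = 8.9 mg/L
Hourly TAN removed = Q * dTAN = 410.5 m^3/h * 8.9 mg/L = 3653.45 g/h  (m^3/h * mg/L = g/h)
Daily TAN removed = 3653.45 * 24 = 87682.8 g/day
Convert to kg/day: 87682.8 / 1000 = 87.6828 kg/day

87.6828 kg/day


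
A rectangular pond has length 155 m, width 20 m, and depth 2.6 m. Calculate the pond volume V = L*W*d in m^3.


Base area = L * W = 155 * 20 = 3100 m^2
Volume = area * depth = 3100 * 2.6 = 8060 m^3

8060 m^3


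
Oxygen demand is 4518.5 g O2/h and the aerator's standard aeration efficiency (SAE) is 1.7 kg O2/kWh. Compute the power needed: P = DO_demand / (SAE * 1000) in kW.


SAE in g O2/kWh = 1.7 * 1000 = 1700 g/kWh
P = DO_demand / SAE_g = 4518.5 / 1700 = 2.65794 kW

2.65794 kW


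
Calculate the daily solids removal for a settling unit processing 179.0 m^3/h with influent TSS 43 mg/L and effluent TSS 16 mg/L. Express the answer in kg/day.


Concentration drop: TSS_in - TSS_out = 43 - 16 = 27 mg/L
Hourly solids removed = Q * dTSS = 179.0 m^3/h * 27 mg/L = 4833 g/h  (m^3/h * mg/L = g/h)
Daily solids removed = 4833 * 24 = 115992 g/day
Convert g to kg: 115992 / 1000 = 115.992 kg/day

115.992 kg/day


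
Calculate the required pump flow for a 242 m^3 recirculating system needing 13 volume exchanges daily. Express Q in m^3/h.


Daily recirculation volume = 242 m^3 * 13 = 3146 m^3/day
Flow rate Q = daily volume / 24 h = 3146 / 24 = 131.083 m^3/h

131.083 m^3/h


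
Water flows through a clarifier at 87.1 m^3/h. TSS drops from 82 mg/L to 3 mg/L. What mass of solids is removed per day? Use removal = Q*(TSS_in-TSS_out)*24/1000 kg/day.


Concentration drop: TSS_in - TSS_out = 82 - 3 = 79 mg/L
Hourly solids removed = Q * dTSS = 87.1 m^3/h * 79 mg/L = 6880.9 g/h  (m^3/h * mg/L = g/h)
Daily solids removed = 6880.9 * 24 = 165141.6 g/day
Convert g to kg: 165141.6 / 1000 = 165.1416 kg/day

165.1416 kg/day


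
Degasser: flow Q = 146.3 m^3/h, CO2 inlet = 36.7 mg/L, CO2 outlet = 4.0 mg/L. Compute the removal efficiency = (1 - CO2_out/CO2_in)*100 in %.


CO2_out / CO2_in = 4.0 / 36.7 = 0.10899183
Fraction remaining = 0.10899183
efficiency = (1 - 0.10899183) * 100 = 89.1008 %

89.1008 %


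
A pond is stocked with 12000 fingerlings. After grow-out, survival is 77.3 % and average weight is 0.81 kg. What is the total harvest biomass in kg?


Survivors = 12000 * 77.3/100 = 9276 fish
Harvest biomass = survivors * W_f = 9276 * 0.81 = 7513.56 kg

7513.56 kg


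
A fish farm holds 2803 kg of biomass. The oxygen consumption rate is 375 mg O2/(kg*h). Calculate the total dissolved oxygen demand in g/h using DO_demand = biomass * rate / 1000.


Total O2 consumption (mg/h) = 2803 kg * 375 mg/(kg*h) = 1051125 mg/h
Convert to g/h: 1051125 / 1000 = 1051.125 g/h

1051.125 g/h


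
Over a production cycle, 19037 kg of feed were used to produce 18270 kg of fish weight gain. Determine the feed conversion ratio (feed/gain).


FCR = feed consumed / weight gained
FCR = 19037 kg / 18270 kg = 1.04198

1.04198


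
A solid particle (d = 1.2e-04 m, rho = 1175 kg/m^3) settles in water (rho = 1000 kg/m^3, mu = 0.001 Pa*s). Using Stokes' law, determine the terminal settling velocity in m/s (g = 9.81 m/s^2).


Density difference: rho_p - rho_f = 1175 - 1000 = 175 kg/m^3
d^2 = (1.2e-04)^2 = 1.44e-08 m^2
Numerator = (rho_p - rho_f) * g * d^2 = 175 * 9.81 * 1.44e-08 = 2.47212e-05
Denominator = 18 * mu = 18 * 0.001 = 0.018
v_s = 2.47212e-05 / 0.018 = 0.0013734 m/s
Check: Re = rho_f * v_s * d / mu = 1000 * 0.0013734 * 1.2e-04 / 0.001 = 0.165 < 1, so Stokes' law applies.

0.0013734 m/s


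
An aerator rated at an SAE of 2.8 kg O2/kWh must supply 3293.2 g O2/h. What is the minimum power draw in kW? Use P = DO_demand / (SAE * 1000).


SAE in g O2/kWh = 2.8 * 1000 = 2800 g/kWh
P = DO_demand / SAE_g = 3293.2 / 2800 = 1.17614 kW

1.17614 kW


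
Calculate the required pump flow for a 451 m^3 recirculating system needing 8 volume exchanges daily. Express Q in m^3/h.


Daily recirculation volume = 451 m^3 * 8 = 3608 m^3/day
Flow rate Q = daily volume / 24 h = 3608 / 24 = 150.333 m^3/h

150.333 m^3/h


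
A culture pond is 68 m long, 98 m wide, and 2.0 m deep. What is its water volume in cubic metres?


Base area = L * W = 68 * 98 = 6664 m^2
Volume = area * depth = 6664 * 2.0 = 13328 m^3

13328 m^3


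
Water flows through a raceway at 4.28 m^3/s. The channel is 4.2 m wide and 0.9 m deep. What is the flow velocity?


Cross-sectional area = W * d = 4.2 * 0.9 = 3.78 m^2
Velocity = Q / A = 4.28 / 3.78 = 1.13228 m/s

1.13228 m/s


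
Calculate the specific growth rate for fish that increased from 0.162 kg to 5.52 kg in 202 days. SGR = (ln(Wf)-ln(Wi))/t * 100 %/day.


ln(W_f) = ln(5.52) = 1.7083779
ln(W_i) = ln(0.162) = -1.8201589
ln(W_f) - ln(W_i) = 1.7083779 - -1.8201589 = 3.5285368
SGR = 3.5285368 / 202 * 100 = 1.7468 %/day

1.7468 %/day


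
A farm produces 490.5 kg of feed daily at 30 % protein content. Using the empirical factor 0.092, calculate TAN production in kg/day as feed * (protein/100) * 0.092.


Protein in feed = 490.5 * 30/100 = 147.15 kg/day
TAN = protein * 0.092 = 147.15 * 0.092 = 13.5378 kg/day

13.5378 kg/day


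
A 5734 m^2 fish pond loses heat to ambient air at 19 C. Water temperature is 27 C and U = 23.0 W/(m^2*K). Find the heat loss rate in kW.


Temperature difference dT = 27 - 19 = 8 K
Heat loss (W) = U * A * dT = 23.0 * 5734 * 8 = 1055056 W
Convert to kW: 1055056 / 1000 = 1055.056 kW

1055.056 kW


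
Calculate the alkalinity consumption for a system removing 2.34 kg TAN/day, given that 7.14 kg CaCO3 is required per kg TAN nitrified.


Alkalinity factor: 7.14 kg CaCO3 consumed per kg TAN nitrified
alk = 2.34 kg TAN * 7.14 = 16.7076 kg CaCO3/day

16.7076 kg CaCO3/day


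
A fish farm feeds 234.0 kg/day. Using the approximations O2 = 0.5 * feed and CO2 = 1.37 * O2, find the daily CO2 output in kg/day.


O2 = 234.0 * 0.5 = 117
CO2 = 117 * 1.37 = 160.29

160.29 kg/day


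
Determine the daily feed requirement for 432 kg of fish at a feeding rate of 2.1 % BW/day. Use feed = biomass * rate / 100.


Feeding rate fraction = 2.1% / 100 = 0.021
Daily feed = 432 kg * 0.021 = 9.072 kg/day

9.072 kg/day


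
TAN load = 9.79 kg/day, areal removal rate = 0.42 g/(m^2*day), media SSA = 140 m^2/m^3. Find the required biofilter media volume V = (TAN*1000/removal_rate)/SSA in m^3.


A = 9.79*1000 / 0.42 = 23309.524 m^2
V = 23309.524 / 140 = 166.497

166.497 m^3


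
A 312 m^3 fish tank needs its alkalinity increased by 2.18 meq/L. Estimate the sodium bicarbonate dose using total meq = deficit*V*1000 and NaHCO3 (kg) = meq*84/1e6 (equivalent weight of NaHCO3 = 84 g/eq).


Tank volume in L = 312 m^3 * 1000 = 312000 L
Total meq required = 2.18 meq/L * 312000 L = 680160 meq
NaHCO3 mass = 680160 meq * 84 mg/meq / 1e6 = 57.1334 kg

57.1334 kg


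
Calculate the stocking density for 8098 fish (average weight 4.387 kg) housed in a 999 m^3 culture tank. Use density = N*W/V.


Total biomass = 8098 fish * 4.387 kg = 35525.926 kg
Density = total biomass / volume = 35525.926 / 999 = 35.5615 kg/m^3

35.5615 kg/m^3


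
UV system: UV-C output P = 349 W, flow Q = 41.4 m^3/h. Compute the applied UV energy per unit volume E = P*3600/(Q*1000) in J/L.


Energy delivered per hour = 349 W * 3600 s = 1256400 J/h
Volume treated per hour = 41.4 m^3/h * 1000 = 41400 L/h
dose = 1256400 / 41400 = 30.3478 J/L

30.3478 J/L


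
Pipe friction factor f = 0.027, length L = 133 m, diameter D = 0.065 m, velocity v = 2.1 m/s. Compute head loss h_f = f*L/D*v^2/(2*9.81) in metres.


v^2 = 2.1^2 = 4.41 m^2/s^2
L/D = 133/0.065 = 2046.1538
h_f = f*(L/D)*v^2/(2g) = 0.027 * 2046.1538 * 4.41 / 19.62 = 12.4177 m

12.4177 m


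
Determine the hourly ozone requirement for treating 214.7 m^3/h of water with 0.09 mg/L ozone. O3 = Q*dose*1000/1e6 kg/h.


O3 demand (mg/h) = Q * dose * 1000 = 214.7 * 0.09 * 1000 = 19323 mg/h
Convert mg to kg: 19323 / 1e6 = 0.019323 kg/h

0.019323 kg/h


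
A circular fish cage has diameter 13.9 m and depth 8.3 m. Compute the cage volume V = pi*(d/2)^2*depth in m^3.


r = d/2 = 13.9/2 = 6.95 m
Base area = pi*r^2 = pi*6.95^2 = 151.74678 m^2
Volume = 151.74678 * 8.3 = 1259.5 m^3

1259.5 m^3


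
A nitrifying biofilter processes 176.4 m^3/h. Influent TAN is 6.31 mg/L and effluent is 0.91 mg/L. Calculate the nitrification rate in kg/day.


Concentration drop: TAN_in - TAN_out = 6.31 - 0.91 = 5.4 mg/L
Hourly TAN removed = Q * dTAN = 176.4 m^3/h * 5.4 mg/L = 952.56 g/h  (m^3/h * mg/L = g/h)
Daily TAN removed = 952.56 * 24 = 22861.44 g/day
Convert to kg/day: 22861.44 / 1000 = 22.86144 kg/day

22.86144 kg/day


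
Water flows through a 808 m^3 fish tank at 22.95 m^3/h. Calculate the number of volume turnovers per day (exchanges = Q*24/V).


Daily flow volume = 22.95 m^3/h * 24 h = 550.8 m^3/day
Exchanges = daily flow / tank volume = 550.8 / 808 = 0.681683 exchanges/day

0.681683 exchanges/day


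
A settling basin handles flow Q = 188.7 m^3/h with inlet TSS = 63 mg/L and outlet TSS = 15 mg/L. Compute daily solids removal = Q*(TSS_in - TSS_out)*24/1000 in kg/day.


Concentration drop: TSS_in - TSS_out = 63 - 15 = 48 mg/L
Hourly solids removed = Q * dTSS = 188.7 m^3/h * 48 mg/L = 9057.6 g/h  (m^3/h * mg/L = g/h)
Daily solids removed = 9057.6 * 24 = 217382.4 g/day
Convert g to kg: 217382.4 / 1000 = 217.3824 kg/day

217.3824 kg/day


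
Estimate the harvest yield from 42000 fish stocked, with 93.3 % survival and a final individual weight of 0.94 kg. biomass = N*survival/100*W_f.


Survivors = 42000 * 93.3/100 = 39186 fish
Harvest biomass = survivors * W_f = 39186 * 0.94 = 36834.84 kg

36834.84 kg


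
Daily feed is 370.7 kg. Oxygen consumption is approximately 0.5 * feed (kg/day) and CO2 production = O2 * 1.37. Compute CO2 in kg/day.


O2 = 370.7 * 0.5 = 185.35
CO2 = 185.35 * 1.37 = 253.9295

253.9295 kg/day


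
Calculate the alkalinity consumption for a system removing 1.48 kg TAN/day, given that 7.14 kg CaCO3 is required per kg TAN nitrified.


Alkalinity factor: 7.14 kg CaCO3 consumed per kg TAN nitrified
alk = 1.48 kg TAN * 7.14 = 10.5672 kg CaCO3/day

10.5672 kg CaCO3/day


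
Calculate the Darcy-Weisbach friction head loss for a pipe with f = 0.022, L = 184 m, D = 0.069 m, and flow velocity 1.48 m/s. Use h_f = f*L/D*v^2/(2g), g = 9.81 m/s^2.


v^2 = 1.48^2 = 2.1904 m^2/s^2
L/D = 184/0.069 = 2666.6667
h_f = f*(L/D)*v^2/(2g) = 0.022 * 2666.6667 * 2.1904 / 19.62 = 6.54962 m

6.54962 m


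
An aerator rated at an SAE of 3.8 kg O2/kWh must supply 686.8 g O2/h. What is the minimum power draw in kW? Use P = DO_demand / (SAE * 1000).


SAE in g O2/kWh = 3.8 * 1000 = 3800 g/kWh
P = DO_demand / SAE_g = 686.8 / 3800 = 0.180737 kW

0.180737 kW


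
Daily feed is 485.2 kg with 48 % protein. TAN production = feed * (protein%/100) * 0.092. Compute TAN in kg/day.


Protein in feed = 485.2 * 48/100 = 232.896 kg/day
TAN = protein * 0.092 = 232.896 * 0.092 = 21.426432 kg/day

21.426432 kg/day


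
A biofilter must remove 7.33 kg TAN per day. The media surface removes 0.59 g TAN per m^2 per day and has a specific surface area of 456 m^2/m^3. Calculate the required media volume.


A = 7.33*1000 / 0.59 = 12423.729 m^2
V = 12423.729 / 456 = 27.245

27.245 m^3


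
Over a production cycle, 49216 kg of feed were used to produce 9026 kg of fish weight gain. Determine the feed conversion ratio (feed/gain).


FCR = feed consumed / weight gained
FCR = 49216 kg / 9026 kg = 5.45269

5.45269


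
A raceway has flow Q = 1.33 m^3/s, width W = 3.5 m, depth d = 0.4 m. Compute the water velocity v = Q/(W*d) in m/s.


Cross-sectional area = W * d = 3.5 * 0.4 = 1.4 m^2
Velocity = Q / A = 1.33 / 1.4 = 0.95 m/s

0.95 m/s


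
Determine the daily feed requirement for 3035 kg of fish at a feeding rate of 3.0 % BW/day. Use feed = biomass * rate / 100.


Feeding rate fraction = 3.0% / 100 = 0.03
Daily feed = 3035 kg * 0.03 = 91.05 kg/day

91.05 kg/day


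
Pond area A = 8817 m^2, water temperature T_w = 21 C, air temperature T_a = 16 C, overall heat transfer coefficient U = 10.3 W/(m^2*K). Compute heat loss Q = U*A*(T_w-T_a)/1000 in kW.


Temperature difference dT = 21 - 16 = 5 K
Heat loss (W) = U * A * dT = 10.3 * 8817 * 5 = 454075.5 W
Convert to kW: 454075.5 / 1000 = 454.0755 kW

454.0755 kW


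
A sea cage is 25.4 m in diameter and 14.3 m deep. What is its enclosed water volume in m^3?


r = d/2 = 25.4/2 = 12.7 m
Base area = pi*r^2 = pi*12.7^2 = 506.70748 m^2
Volume = 506.70748 * 14.3 = 7245.92 m^3

7245.92 m^3


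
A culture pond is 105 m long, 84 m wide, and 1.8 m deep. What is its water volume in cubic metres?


Base area = L * W = 105 * 84 = 8820 m^2
Volume = area * depth = 8820 * 1.8 = 15876 m^3

15876 m^3


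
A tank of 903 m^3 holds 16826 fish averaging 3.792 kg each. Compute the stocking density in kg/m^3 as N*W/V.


Total biomass = 16826 fish * 3.792 kg = 63804.192 kg
Density = total biomass / volume = 63804.192 / 903 = 70.658 kg/m^3

70.658 kg/m^3


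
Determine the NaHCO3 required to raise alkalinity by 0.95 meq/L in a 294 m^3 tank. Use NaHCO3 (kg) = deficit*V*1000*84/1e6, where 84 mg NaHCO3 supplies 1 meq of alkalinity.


Tank volume in L = 294 m^3 * 1000 = 294000 L
Total meq required = 0.95 meq/L * 294000 L = 279300 meq
NaHCO3 mass = 279300 meq * 84 mg/meq / 1e6 = 23.4612 kg

23.4612 kg


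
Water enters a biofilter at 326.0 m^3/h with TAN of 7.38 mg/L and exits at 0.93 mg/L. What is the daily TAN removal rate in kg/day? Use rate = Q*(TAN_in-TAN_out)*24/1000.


Concentration drop: TAN_in - TAN_out = 7.38 - 0.93 = 6.45 mg/L
Hourly TAN removed = Q * dTAN = 326.0 m^3/h * 6.45 mg/L = 2102.7 g/h  (m^3/h * mg/L = g/h)
Daily TAN removed = 2102.7 * 24 = 50464.8 g/day
Convert to kg/day: 50464.8 / 1000 = 50.4648 kg/day

50.4648 kg/day


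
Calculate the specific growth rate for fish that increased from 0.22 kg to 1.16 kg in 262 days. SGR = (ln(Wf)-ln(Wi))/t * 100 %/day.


ln(W_f) = ln(1.16) = 0.14842001
ln(W_i) = ln(0.22) = -1.5141277
ln(W_f) - ln(W_i) = 0.14842001 - -1.5141277 = 1.6625477
SGR = 1.6625477 / 262 * 100 = 0.63456 %/day

0.63456 %/day


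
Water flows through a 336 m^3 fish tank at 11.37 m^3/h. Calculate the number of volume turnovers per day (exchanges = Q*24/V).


Daily flow volume = 11.37 m^3/h * 24 h = 272.88 m^3/day
Exchanges = daily flow / tank volume = 272.88 / 336 = 0.812143 exchanges/day

0.812143 exchanges/day


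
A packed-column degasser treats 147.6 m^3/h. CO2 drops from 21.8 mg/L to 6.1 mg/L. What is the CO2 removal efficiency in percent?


CO2_out / CO2_in = 6.1 / 21.8 = 0.27981651
Fraction remaining = 0.27981651
efficiency = (1 - 0.27981651) * 100 = 72.0183 %

72.0183 %


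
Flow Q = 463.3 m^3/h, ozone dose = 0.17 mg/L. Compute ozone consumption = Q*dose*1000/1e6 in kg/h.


O3 demand (mg/h) = Q * dose * 1000 = 463.3 * 0.17 * 1000 = 78761 mg/h
Convert mg to kg: 78761 / 1e6 = 0.078761 kg/h

0.078761 kg/h


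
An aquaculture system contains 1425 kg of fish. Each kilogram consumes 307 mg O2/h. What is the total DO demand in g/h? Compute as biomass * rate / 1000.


Total O2 consumption (mg/h) = 1425 kg * 307 mg/(kg*h) = 437475 mg/h
Convert to g/h: 437475 / 1000 = 437.475 g/h

437.475 g/h


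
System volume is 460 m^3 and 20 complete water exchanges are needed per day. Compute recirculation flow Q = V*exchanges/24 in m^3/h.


Daily recirculation volume = 460 m^3 * 20 = 9200 m^3/day
Flow rate Q = daily volume / 24 h = 9200 / 24 = 383.333 m^3/h

383.333 m^3/h


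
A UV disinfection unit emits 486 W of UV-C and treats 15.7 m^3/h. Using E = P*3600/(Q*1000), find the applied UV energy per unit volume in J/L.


Energy delivered per hour = 486 W * 3600 s = 1749600 J/h
Volume treated per hour = 15.7 m^3/h * 1000 = 15700 L/h
dose = 1749600 / 15700 = 111.439 J/L

111.439 J/L


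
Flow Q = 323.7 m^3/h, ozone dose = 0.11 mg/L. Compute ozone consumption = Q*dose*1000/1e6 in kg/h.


O3 demand (mg/h) = Q * dose * 1000 = 323.7 * 0.11 * 1000 = 35607 mg/h
Convert mg to kg: 35607 / 1e6 = 0.035607 kg/h

0.035607 kg/h


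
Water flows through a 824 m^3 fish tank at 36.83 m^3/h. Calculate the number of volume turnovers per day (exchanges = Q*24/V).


Daily flow volume = 36.83 m^3/h * 24 h = 883.92 m^3/day
Exchanges = daily flow / tank volume = 883.92 / 824 = 1.07272 exchanges/day

1.07272 exchanges/day
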